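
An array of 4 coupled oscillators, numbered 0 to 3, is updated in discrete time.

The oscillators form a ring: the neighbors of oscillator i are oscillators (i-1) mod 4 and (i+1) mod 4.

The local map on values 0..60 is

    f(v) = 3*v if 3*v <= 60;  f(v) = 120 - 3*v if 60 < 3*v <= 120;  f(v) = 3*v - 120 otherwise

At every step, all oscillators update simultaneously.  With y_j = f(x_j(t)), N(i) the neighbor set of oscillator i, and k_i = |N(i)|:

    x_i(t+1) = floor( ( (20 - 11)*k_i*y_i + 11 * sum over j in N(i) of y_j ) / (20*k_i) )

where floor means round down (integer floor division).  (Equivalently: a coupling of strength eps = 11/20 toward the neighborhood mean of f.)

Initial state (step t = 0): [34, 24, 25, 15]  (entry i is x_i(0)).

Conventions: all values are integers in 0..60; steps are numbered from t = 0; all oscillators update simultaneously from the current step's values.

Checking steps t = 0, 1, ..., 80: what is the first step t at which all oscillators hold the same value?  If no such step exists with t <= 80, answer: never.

Simulating step by step:
t=0: [34, 24, 25, 15]  (not all equal)
t=1: [33, 38, 45, 37]  (not all equal)
t=2: [13, 12, 10, 13]  (not all equal)
t=3: [38, 35, 34, 36]  (not all equal)
t=4: [10, 13, 15, 12]  (not all equal)
t=5: [34, 38, 40, 36]  (not all equal)
t=6: [13, 7, 4, 10]  (not all equal)
t=7: [31, 23, 19, 27]  (not all equal)
t=8: [36, 46, 50, 40]  (not all equal)
t=9: [10, 19, 18, 11]  (not all equal)
t=10: [38, 48, 49, 37]  (not all equal)
t=11: [11, 19, 21, 13]  (not all equal)
t=12: [41, 50, 52, 42]  (not all equal)
t=13: [11, 24, 26, 13]  (not all equal)
t=14: [38, 42, 42, 38]  (not all equal)
t=15: [6, 6, 6, 6]  (all equal)

Answer: 15
Key observation: Synchronization is absorbing here: once all oscillators are equal they stay equal, and step 15 is the first all-equal step.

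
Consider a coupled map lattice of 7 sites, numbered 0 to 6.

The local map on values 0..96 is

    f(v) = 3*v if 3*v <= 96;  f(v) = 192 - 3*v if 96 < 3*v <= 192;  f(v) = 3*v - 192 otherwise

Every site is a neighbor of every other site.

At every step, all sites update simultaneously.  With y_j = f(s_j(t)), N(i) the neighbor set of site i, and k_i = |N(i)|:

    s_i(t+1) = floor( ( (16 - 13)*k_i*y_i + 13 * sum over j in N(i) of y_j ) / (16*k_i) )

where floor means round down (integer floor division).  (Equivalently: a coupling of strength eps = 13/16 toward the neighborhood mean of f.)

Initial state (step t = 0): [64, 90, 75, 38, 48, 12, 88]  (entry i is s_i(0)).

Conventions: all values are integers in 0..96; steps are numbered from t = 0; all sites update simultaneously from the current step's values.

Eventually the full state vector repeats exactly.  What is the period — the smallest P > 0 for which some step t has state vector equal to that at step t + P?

Simulating step by step:
t=0: [64, 90, 75, 38, 48, 12, 88]
t=1: [46, 50, 48, 50, 49, 48, 50]
t=2: [46, 45, 45, 45, 45, 45, 45]
t=3: [56, 56, 56, 56, 56, 56, 56]
t=4: [24, 24, 24, 24, 24, 24, 24]
t=5: [72, 72, 72, 72, 72, 72, 72]
t=6: [24, 24, 24, 24, 24, 24, 24]

Answer: 2
Key observation: The state at step 4, [24, 24, 24, 24, 24, 24, 24], reappears at step 6 — and no state repeats earlier — so the cycle the system enters has period 2.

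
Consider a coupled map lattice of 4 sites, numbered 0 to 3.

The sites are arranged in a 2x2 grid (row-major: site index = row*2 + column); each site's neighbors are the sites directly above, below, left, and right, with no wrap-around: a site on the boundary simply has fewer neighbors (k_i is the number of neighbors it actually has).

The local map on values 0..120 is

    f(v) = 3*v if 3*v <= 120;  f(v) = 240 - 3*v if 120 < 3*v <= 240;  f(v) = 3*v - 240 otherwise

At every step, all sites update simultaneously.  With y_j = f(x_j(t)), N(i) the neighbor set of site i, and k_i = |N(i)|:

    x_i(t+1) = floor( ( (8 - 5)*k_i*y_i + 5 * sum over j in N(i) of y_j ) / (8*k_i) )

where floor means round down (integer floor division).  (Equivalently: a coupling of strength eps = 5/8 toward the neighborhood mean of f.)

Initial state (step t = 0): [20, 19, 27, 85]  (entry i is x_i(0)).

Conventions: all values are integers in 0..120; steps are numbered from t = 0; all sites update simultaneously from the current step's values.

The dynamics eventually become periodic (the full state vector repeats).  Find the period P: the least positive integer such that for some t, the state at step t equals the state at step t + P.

Simulating step by step:
t=0: [20, 19, 27, 85]
t=1: [65, 44, 53, 48]
t=2: [75, 84, 74, 95]
t=3: [15, 23, 25, 26]
t=4: [61, 64, 66, 74]
t=5: [49, 41, 39, 34]
t=6: [108, 104, 104, 111]
t=7: [76, 82, 82, 79]
t=8: [8, 6, 6, 4]
t=9: [20, 18, 18, 15]
t=10: [56, 53, 53, 50]
t=11: [77, 81, 81, 84]
t=12: [5, 7, 7, 6]
t=13: [18, 18, 18, 19]
t=14: [54, 54, 54, 55]
t=15: [78, 77, 77, 76]
t=16: [7, 9, 9, 10]
t=17: [24, 26, 26, 28]
t=18: [75, 78, 78, 80]
t=19: [9, 6, 6, 3]
t=20: [21, 18, 18, 14]
t=21: [57, 53, 53, 49]
t=22: [76, 81, 81, 85]
t=23: [6, 9, 9, 7]
t=24: [23, 22, 22, 24]
t=25: [67, 68, 68, 68]
t=26: [37, 36, 36, 36]
t=27: [109, 108, 108, 108]
t=28: [85, 84, 84, 84]
t=29: [13, 12, 12, 12]
t=30: [37, 36, 36, 36]

Answer: 4
Key observation: The state at step 26, [37, 36, 36, 36], reappears at step 30 — and no state repeats earlier — so the cycle the system enters has period 4.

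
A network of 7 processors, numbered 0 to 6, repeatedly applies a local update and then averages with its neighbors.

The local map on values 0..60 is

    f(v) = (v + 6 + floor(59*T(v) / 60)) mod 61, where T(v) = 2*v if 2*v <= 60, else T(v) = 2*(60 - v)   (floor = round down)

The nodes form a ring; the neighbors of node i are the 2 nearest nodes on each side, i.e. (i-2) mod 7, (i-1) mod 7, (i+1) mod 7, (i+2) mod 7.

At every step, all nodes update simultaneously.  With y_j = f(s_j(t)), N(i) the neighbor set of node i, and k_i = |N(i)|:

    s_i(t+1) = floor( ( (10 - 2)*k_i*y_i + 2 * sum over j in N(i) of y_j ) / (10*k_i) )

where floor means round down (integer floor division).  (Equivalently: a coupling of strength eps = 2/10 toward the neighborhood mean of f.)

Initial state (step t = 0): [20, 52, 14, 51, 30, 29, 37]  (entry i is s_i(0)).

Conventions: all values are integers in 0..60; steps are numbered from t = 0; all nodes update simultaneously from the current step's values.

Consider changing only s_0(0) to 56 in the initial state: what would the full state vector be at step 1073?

Answer: [32, 50, 31, 17, 30, 30, 32]
Key observation: The state at step 17, [32, 50, 31, 17, 30, 30, 32], reappears at step 21: the system is in a cycle of period 4 from step 17 on.  Therefore the state at step 1073 equals the state at step 17 + ((1073 - 17) mod 4) = 17, which is [32, 50, 31, 17, 30, 30, 32].

Derivation:
t=0: [56, 52, 14, 51, 30, 29, 37]
t=1: [12, 14, 40, 16, 33, 28, 25]
t=2: [38, 44, 27, 48, 31, 29, 22]
t=3: [25, 19, 24, 18, 30, 29, 13]
t=4: [19, 7, 18, 51, 34, 32, 39]
t=5: [7, 25, 50, 17, 30, 29, 24]
t=6: [24, 20, 17, 49, 33, 31, 18]
t=7: [20, 10, 48, 18, 32, 32, 51]
t=8: [8, 32, 19, 52, 31, 31, 15]
t=9: [29, 30, 6, 14, 31, 32, 46]
t=10: [30, 33, 25, 43, 32, 32, 20]
t=11: [31, 28, 21, 22, 29, 30, 9]
t=12: [31, 26, 10, 13, 28, 32, 31]
t=13: [32, 24, 34, 41, 29, 32, 32]
t=14: [31, 18, 29, 23, 30, 31, 31]
t=15: [34, 52, 31, 18, 32, 32, 34]
t=16: [29, 17, 33, 52, 33, 33, 29]
t=17: [32, 50, 31, 17, 30, 30, 32]
t=18: [31, 18, 33, 50, 34, 34, 31]
t=19: [34, 52, 31, 18, 29, 29, 34]
t=20: [29, 17, 33, 52, 32, 32, 29]
t=21: [32, 50, 31, 17, 30, 30, 32]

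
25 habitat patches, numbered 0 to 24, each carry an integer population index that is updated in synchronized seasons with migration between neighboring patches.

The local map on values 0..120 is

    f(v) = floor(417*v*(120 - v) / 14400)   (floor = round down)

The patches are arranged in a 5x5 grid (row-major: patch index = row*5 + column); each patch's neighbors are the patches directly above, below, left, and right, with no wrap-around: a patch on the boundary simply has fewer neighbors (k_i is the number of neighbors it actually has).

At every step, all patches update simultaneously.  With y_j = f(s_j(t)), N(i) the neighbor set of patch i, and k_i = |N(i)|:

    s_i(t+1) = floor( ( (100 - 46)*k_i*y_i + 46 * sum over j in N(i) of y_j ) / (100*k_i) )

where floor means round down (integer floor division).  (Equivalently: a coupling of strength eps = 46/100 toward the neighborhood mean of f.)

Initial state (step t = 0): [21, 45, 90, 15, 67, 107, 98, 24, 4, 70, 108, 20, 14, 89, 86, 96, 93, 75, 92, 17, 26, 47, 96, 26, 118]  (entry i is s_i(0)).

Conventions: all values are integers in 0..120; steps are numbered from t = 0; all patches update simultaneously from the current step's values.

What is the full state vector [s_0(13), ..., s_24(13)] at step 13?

Simulating step by step:
t=0: [21, 45, 90, 15, 67, 107, 98, 24, 4, 70, 108, 20, 14, 89, 86, 96, 93, 75, 92, 17, 26, 47, 96, 26, 118]
t=1: [63, 83, 74, 53, 88, 45, 63, 58, 40, 85, 44, 55, 57, 67, 80, 63, 75, 81, 74, 52, 75, 85, 76, 60, 30]
t=2: [98, 94, 98, 96, 86, 98, 100, 101, 94, 87, 98, 101, 101, 99, 94, 100, 96, 94, 98, 96, 95, 90, 94, 97, 89]
t=3: [63, 65, 62, 68, 79, 61, 58, 57, 68, 79, 60, 57, 57, 61, 69, 60, 65, 66, 63, 67, 67, 73, 70, 66, 72]
t=4: [103, 103, 103, 100, 95, 103, 103, 103, 101, 95, 103, 103, 103, 103, 100, 103, 102, 102, 103, 101, 101, 100, 101, 102, 101]
t=5: [50, 50, 51, 57, 65, 50, 50, 50, 55, 64, 50, 50, 50, 51, 57, 51, 52, 52, 51, 54, 54, 55, 54, 53, 54]
t=6: [101, 101, 101, 102, 103, 101, 101, 101, 102, 103, 101, 101, 101, 101, 102, 101, 101, 101, 101, 102, 102, 102, 102, 102, 102]
t=7: [55, 55, 54, 52, 50, 55, 55, 54, 53, 50, 55, 55, 55, 54, 52, 54, 54, 54, 54, 53, 53, 53, 53, 53, 53]
t=8: [103, 103, 102, 102, 101, 103, 103, 102, 102, 101, 103, 103, 103, 102, 102, 102, 102, 102, 102, 102, 102, 102, 102, 102, 102]
t=9: [50, 50, 52, 53, 54, 50, 50, 52, 53, 54, 50, 50, 51, 52, 53, 52, 52, 52, 53, 53, 53, 53, 53, 53, 53]
t=10: [101, 101, 101, 102, 102, 101, 101, 101, 102, 102, 101, 101, 101, 101, 102, 101, 101, 101, 102, 102, 102, 102, 102, 102, 102]
t=11: [55, 55, 54, 53, 53, 55, 55, 54, 53, 53, 55, 55, 55, 54, 53, 54, 54, 54, 53, 53, 53, 53, 53, 53, 53]
t=12: [103, 103, 102, 102, 102, 103, 103, 102, 102, 102, 103, 103, 103, 102, 102, 102, 102, 102, 102, 102, 102, 102, 102, 102, 102]
t=13: [50, 50, 52, 53, 53, 50, 50, 52, 53, 53, 50, 50, 51, 52, 53, 52, 52, 52, 53, 53, 53, 53, 53, 53, 53]

Answer: [50, 50, 52, 53, 53, 50, 50, 52, 53, 53, 50, 50, 51, 52, 53, 52, 52, 52, 53, 53, 53, 53, 53, 53, 53]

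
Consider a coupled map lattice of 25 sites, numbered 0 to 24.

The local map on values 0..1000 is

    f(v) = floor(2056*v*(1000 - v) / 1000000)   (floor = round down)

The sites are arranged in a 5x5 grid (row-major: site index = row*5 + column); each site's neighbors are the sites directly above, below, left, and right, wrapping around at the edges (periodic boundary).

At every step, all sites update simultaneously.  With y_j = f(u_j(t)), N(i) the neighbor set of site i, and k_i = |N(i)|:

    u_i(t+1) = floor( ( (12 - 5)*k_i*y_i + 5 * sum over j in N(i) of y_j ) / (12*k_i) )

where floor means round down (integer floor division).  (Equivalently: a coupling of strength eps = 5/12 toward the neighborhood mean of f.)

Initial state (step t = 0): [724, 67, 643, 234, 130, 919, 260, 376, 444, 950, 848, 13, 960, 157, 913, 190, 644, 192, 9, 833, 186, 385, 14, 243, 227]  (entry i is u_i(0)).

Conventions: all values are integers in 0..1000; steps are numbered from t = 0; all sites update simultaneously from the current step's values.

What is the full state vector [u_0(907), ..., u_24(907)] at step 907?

Answer: [513, 513, 513, 513, 513, 513, 513, 513, 513, 513, 513, 513, 513, 513, 513, 513, 513, 513, 513, 513, 513, 513, 513, 513, 513]
Key observation: The state at step 5, [513, 513, 513, 513, 513, 513, 513, 513, 513, 513, 513, 513, 513, 513, 513, 513, 513, 513, 513, 513, 513, 513, 513, 513, 513], reappears at step 6: the system is in a cycle of period 1 from step 5 on.  Therefore the state at step 907 equals the state at step 5 + ((907 - 5) mod 1) = 5, which is [513, 513, 513, 513, 513, 513, 513, 513, 513, 513, 513, 513, 513, 513, 513, 513, 513, 513, 513, 513, 513, 513, 513, 513, 513].

Derivation:
t=0: [724, 67, 643, 234, 130, 919, 260, 376, 444, 950, 848, 13, 960, 157, 913, 190, 644, 192, 9, 833, 186, 385, 14, 243, 227]
t=1: [325, 258, 379, 380, 263, 210, 312, 432, 422, 166, 223, 141, 159, 238, 190, 323, 394, 247, 141, 256, 345, 381, 188, 301, 335]
t=2: [429, 422, 458, 471, 406, 358, 412, 470, 463, 327, 348, 307, 316, 356, 330, 439, 448, 360, 309, 381, 462, 455, 368, 408, 442]
t=3: [499, 502, 506, 508, 494, 475, 490, 503, 500, 464, 466, 454, 456, 467, 459, 500, 496, 470, 455, 480, 509, 505, 485, 490, 502]
t=4: [512, 513, 513, 513, 512, 512, 512, 512, 513, 511, 511, 510, 510, 510, 510, 513, 512, 511, 510, 512, 513, 513, 512, 512, 513]
t=5: [513, 513, 513, 513, 513, 513, 513, 513, 513, 513, 513, 513, 513, 513, 513, 513, 513, 513, 513, 513, 513, 513, 513, 513, 513]
t=6: [513, 513, 513, 513, 513, 513, 513, 513, 513, 513, 513, 513, 513, 513, 513, 513, 513, 513, 513, 513, 513, 513, 513, 513, 513]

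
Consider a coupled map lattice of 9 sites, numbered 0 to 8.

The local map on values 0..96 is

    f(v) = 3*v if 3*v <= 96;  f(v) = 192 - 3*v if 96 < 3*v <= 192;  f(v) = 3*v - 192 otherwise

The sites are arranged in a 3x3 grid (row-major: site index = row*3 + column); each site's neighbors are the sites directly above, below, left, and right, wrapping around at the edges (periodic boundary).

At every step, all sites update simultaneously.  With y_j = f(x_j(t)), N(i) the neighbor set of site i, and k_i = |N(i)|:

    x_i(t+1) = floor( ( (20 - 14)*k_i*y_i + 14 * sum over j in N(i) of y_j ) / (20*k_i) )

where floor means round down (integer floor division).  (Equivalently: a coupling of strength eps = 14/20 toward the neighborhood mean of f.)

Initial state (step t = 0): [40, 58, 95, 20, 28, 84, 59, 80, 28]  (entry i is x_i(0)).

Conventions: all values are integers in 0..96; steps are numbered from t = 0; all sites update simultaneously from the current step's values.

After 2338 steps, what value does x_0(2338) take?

Simulating step by step:
t=0: [40, 58, 95, 20, 28, 84, 59, 80, 28]
t=1: [54, 57, 68, 58, 57, 74, 50, 49, 63]
t=2: [25, 25, 18, 26, 26, 18, 29, 28, 23]
t=3: [73, 73, 63, 74, 74, 65, 79, 79, 69]
t=4: [26, 26, 13, 27, 27, 14, 33, 33, 21]
t=5: [74, 74, 57, 75, 75, 58, 83, 83, 65]
t=6: [33, 33, 20, 34, 34, 21, 38, 38, 27]
t=7: [84, 84, 75, 83, 83, 75, 83, 83, 73]
t=8: [54, 54, 41, 53, 53, 40, 52, 52, 39]
t=9: [38, 38, 56, 39, 39, 58, 41, 41, 59]
t=10: [66, 66, 40, 64, 64, 38, 62, 62, 36]
t=11: [16, 16, 52, 15, 15, 50, 18, 18, 53]
t=12: [46, 46, 40, 46, 46, 40, 47, 47, 42]
t=13: [56, 56, 64, 56, 56, 64, 54, 54, 62]
t=14: [20, 20, 9, 20, 20, 9, 23, 23, 12]
t=15: [55, 55, 40, 55, 55, 40, 60, 60, 44]
t=16: [32, 32, 54, 32, 32, 54, 25, 25, 47]
t=17: [80, 80, 56, 80, 80, 56, 78, 78, 52]
t=18: [42, 42, 34, 42, 42, 34, 43, 43, 33]
t=19: [69, 69, 82, 69, 69, 82, 69, 69, 81]
t=20: [21, 21, 39, 21, 21, 39, 21, 21, 39]
t=21: [65, 65, 70, 65, 65, 70, 65, 65, 70]
t=22: [5, 5, 12, 5, 5, 12, 5, 5, 12]
t=23: [18, 18, 28, 18, 18, 28, 18, 18, 28]
t=24: [59, 59, 73, 59, 59, 73, 59, 59, 73]
t=25: [17, 17, 22, 17, 17, 22, 17, 17, 22]
t=26: [53, 53, 60, 53, 53, 60, 53, 53, 60]
t=27: [29, 29, 19, 29, 29, 19, 29, 29, 19]
t=28: [81, 81, 67, 81, 81, 67, 81, 81, 67]
t=29: [43, 43, 23, 43, 43, 23, 43, 43, 23]
t=30: [64, 64, 66, 64, 64, 66, 64, 64, 66]
t=31: [1, 1, 3, 1, 1, 3, 1, 1, 3]
t=32: [4, 4, 6, 4, 4, 6, 4, 4, 6]
t=33: [13, 13, 15, 13, 13, 15, 13, 13, 15]
t=34: [40, 40, 42, 40, 40, 42, 40, 40, 42]
t=35: [70, 70, 68, 70, 70, 68, 70, 70, 68]
t=36: [16, 16, 14, 16, 16, 14, 16, 16, 14]
t=37: [46, 46, 44, 46, 46, 44, 46, 46, 44]
t=38: [55, 55, 57, 55, 55, 57, 55, 55, 57]
t=39: [25, 25, 23, 25, 25, 23, 25, 25, 23]
t=40: [73, 73, 71, 73, 73, 71, 73, 73, 71]
t=41: [25, 25, 23, 25, 25, 23, 25, 25, 23]

Answer: x_0(2338) = 73
Key observation: The state at step 39, [25, 25, 23, 25, 25, 23, 25, 25, 23], reappears at step 41: the system is in a cycle of period 2 from step 39 on.  Therefore the state at step 2338 equals the state at step 39 + ((2338 - 39) mod 2) = 40, which is [73, 73, 71, 73, 73, 71, 73, 73, 71].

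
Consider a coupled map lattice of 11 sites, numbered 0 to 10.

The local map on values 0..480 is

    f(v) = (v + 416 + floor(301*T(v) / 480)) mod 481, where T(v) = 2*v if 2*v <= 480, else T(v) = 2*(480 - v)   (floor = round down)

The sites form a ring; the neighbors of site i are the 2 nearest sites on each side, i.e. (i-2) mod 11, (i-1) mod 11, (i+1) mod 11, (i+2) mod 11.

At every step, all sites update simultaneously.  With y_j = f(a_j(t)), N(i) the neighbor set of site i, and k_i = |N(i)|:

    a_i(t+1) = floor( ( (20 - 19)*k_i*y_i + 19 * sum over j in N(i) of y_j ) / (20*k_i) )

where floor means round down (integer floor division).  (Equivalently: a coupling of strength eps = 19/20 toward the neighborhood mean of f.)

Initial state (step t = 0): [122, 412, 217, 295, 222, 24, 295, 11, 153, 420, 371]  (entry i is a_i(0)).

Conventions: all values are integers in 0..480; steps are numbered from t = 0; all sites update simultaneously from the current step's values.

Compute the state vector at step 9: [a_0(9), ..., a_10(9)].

Answer: [428, 428, 428, 428, 428, 428, 428, 428, 428, 428, 428]

Derivation:
t=0: [122, 412, 217, 295, 222, 24, 295, 11, 153, 420, 371]
t=1: [420, 386, 386, 441, 453, 450, 408, 411, 435, 347, 342]
t=2: [442, 435, 428, 429, 428, 427, 425, 432, 440, 435, 436]
t=3: [426, 426, 426, 427, 427, 427, 427, 426, 426, 425, 425]
t=4: [428, 428, 428, 428, 428, 428, 428, 428, 428, 428, 428]
t=5: [428, 428, 428, 428, 428, 428, 428, 428, 428, 428, 428]
t=6: [428, 428, 428, 428, 428, 428, 428, 428, 428, 428, 428]
t=7: [428, 428, 428, 428, 428, 428, 428, 428, 428, 428, 428]
t=8: [428, 428, 428, 428, 428, 428, 428, 428, 428, 428, 428]
t=9: [428, 428, 428, 428, 428, 428, 428, 428, 428, 428, 428]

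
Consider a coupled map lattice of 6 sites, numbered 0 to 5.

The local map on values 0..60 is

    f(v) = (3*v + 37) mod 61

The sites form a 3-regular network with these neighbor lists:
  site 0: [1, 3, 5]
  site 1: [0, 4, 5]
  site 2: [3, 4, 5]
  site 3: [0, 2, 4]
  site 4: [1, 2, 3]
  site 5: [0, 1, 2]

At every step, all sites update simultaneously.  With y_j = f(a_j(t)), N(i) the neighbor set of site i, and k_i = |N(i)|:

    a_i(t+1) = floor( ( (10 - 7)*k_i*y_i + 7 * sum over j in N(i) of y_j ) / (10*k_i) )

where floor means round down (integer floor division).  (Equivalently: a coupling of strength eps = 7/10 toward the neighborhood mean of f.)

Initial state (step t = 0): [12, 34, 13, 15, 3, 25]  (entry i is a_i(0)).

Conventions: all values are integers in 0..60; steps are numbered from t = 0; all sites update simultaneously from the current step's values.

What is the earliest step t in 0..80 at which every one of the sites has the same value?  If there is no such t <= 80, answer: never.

Simulating step by step:
t=0: [12, 34, 13, 15, 3, 25]  (not all equal)
t=1: [24, 30, 32, 23, 26, 25]  (not all equal)
t=2: [37, 37, 38, 39, 30, 30]  (not all equal)
t=3: [22, 16, 18, 23, 21, 20]  (not all equal)
t=4: [37, 34, 37, 39, 34, 33]  (not all equal)
t=5: [22, 18, 22, 25, 22, 20]  (not all equal)
t=6: [39, 37, 42, 44, 41, 37]  (not all equal)
t=7: [32, 30, 38, 40, 38, 30]  (not all equal)
t=8: [13, 12, 24, 26, 24, 12]  (not all equal)
t=9: [22, 21, 41, 42, 41, 21]  (not all equal)
t=10: [40, 39, 38, 39, 38, 39]  (not all equal)
t=11: [32, 32, 30, 31, 30, 32]  (not all equal)
t=12: [10, 9, 7, 7, 7, 9]  (not all equal)
t=13: [16, 16, 45, 45, 45, 16]  (not all equal)
t=14: [30, 30, 43, 43, 43, 30]  (not all equal)
t=15: [14, 14, 34, 34, 34, 14]  (not all equal)
t=16: [17, 17, 17, 17, 17, 17]  (all equal)

Answer: 16
Key observation: Synchronization is absorbing here: once all sites are equal they stay equal, and step 16 is the first all-equal step.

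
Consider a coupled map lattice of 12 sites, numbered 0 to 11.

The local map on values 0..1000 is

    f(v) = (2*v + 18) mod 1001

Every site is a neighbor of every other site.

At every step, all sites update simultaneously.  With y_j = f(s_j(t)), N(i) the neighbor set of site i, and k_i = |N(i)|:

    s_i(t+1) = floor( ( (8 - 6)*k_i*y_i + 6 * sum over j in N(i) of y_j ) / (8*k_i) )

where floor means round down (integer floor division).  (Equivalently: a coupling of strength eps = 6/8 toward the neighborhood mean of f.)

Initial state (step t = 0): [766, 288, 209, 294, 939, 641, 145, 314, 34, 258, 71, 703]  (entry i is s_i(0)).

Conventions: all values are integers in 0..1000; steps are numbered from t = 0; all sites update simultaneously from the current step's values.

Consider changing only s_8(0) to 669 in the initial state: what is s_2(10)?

Simulating step by step:
t=0: [766, 288, 209, 294, 939, 641, 145, 314, 669, 258, 71, 703]
t=1: [495, 503, 475, 505, 558, 450, 451, 513, 460, 492, 424, 472]
t=2: [397, 400, 571, 400, 420, 562, 563, 403, 566, 396, 553, 570]
t=3: [543, 545, 425, 545, 552, 421, 422, 546, 423, 543, 418, 424]
t=4: [415, 416, 554, 416, 419, 553, 553, 416, 554, 415, 552, 554]
t=5: [552, 553, 421, 553, 554, 420, 420, 553, 421, 552, 420, 421]
t=6: [423, 423, 557, 423, 424, 557, 557, 423, 557, 423, 557, 557]
t=7: [564, 564, 431, 564, 564, 431, 431, 564, 431, 564, 431, 431]
t=8: [445, 445, 579, 445, 445, 579, 579, 445, 579, 445, 579, 579]
t=9: [608, 608, 474, 608, 608, 474, 474, 608, 474, 608, 474, 474]
t=10: [532, 532, 666, 532, 532, 666, 666, 532, 666, 532, 666, 666]

Answer: s_2(10) = 666
Key observation: This trace re-runs the system from the modified initial state.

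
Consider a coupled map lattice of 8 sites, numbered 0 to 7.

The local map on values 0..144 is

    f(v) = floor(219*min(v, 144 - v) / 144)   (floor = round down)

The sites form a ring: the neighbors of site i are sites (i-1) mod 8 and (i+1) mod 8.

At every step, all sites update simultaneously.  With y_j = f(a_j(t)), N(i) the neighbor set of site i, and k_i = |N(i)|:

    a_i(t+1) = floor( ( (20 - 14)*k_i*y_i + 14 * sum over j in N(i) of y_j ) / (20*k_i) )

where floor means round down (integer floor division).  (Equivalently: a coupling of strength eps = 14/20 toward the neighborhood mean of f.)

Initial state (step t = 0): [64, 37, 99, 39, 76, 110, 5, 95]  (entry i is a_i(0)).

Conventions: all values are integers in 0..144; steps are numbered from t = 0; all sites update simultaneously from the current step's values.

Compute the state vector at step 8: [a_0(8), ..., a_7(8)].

Simulating step by step:
t=0: [64, 37, 99, 39, 76, 110, 5, 95]
t=1: [74, 74, 60, 77, 69, 53, 45, 58]
t=2: [99, 100, 99, 98, 94, 84, 79, 87]
t=3: [73, 67, 67, 71, 78, 88, 91, 83]
t=4: [99, 103, 103, 102, 97, 88, 85, 93]
t=5: [69, 64, 62, 65, 73, 81, 83, 78]
t=6: [100, 98, 96, 99, 99, 98, 95, 98]
t=7: [68, 69, 69, 69, 68, 70, 70, 69]
t=8: [103, 103, 104, 103, 104, 104, 105, 104]

Answer: [103, 103, 104, 103, 104, 104, 105, 104]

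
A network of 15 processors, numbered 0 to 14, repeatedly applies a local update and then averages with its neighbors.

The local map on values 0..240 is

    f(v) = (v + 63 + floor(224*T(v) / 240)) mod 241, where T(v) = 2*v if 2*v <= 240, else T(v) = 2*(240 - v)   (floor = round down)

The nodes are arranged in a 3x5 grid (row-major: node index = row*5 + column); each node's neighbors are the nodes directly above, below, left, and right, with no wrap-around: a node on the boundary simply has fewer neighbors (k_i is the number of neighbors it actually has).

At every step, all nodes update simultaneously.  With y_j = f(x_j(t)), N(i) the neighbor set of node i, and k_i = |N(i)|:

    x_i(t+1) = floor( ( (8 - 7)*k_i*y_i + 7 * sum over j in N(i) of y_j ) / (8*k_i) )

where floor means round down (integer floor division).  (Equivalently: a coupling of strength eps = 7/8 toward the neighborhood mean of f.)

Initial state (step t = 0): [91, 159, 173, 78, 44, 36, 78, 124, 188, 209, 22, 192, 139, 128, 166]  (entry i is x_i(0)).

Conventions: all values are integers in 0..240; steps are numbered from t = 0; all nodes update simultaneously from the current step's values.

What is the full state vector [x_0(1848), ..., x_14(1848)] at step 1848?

Answer: [145, 144, 144, 143, 143, 145, 145, 144, 144, 143, 145, 144, 144, 143, 143]
Key observation: The state at step 13, [144, 144, 145, 145, 146, 144, 144, 144, 145, 145, 144, 144, 145, 145, 146], reappears at step 15: the system is in a cycle of period 2 from step 13 on.  Therefore the state at step 1848 equals the state at step 13 + ((1848 - 13) mod 2) = 14, which is [145, 144, 144, 143, 143, 145, 145, 144, 144, 143, 145, 144, 144, 143, 143].

Derivation:
t=0: [91, 159, 173, 78, 44, 36, 78, 124, 188, 209, 22, 192, 139, 128, 166]
t=1: [140, 88, 113, 126, 81, 94, 128, 112, 112, 134, 133, 106, 142, 131, 123]
t=2: [90, 141, 128, 119, 143, 145, 114, 147, 151, 124, 113, 149, 141, 151, 155]
t=3: [137, 131, 151, 149, 160, 126, 143, 147, 149, 142, 142, 145, 141, 140, 148]
t=4: [157, 146, 145, 137, 141, 149, 149, 142, 143, 138, 151, 146, 144, 143, 146]
t=5: [140, 139, 146, 146, 150, 137, 142, 144, 147, 145, 141, 141, 145, 144, 147]
t=6: [149, 146, 145, 141, 143, 147, 147, 143, 143, 141, 148, 145, 145, 142, 144]
t=7: [142, 142, 145, 145, 146, 141, 143, 144, 146, 145, 142, 142, 145, 145, 146]
t=8: [146, 145, 144, 143, 143, 146, 146, 144, 144, 143, 146, 145, 144, 143, 143]
t=9: [143, 143, 145, 145, 146, 143, 143, 144, 145, 145, 143, 143, 145, 145, 146]
t=10: [146, 145, 144, 143, 143, 146, 145, 144, 144, 143, 146, 145, 144, 143, 143]
t=11: [143, 144, 145, 145, 146, 143, 144, 144, 145, 145, 143, 144, 145, 145, 146]
t=12: [145, 145, 144, 143, 143, 145, 145, 144, 144, 143, 145, 145, 144, 143, 143]
t=13: [144, 144, 145, 145, 146, 144, 144, 144, 145, 145, 144, 144, 145, 145, 146]
t=14: [145, 144, 144, 143, 143, 145, 145, 144, 144, 143, 145, 144, 144, 143, 143]
t=15: [144, 144, 145, 145, 146, 144, 144, 144, 145, 145, 144, 144, 145, 145, 146]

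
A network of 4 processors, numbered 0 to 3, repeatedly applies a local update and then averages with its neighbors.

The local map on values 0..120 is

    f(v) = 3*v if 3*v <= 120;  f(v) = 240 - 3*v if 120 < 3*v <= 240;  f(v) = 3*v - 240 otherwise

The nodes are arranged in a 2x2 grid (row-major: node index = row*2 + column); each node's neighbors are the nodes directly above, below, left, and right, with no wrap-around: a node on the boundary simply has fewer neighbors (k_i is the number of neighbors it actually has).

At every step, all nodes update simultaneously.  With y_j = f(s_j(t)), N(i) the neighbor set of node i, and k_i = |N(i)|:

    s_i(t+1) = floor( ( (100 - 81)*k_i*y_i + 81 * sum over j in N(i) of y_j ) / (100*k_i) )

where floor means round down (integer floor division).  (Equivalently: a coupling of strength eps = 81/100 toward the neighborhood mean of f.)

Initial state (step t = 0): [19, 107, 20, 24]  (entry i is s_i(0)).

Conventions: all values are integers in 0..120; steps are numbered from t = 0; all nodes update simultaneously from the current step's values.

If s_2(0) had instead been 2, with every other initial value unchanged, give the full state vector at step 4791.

Answer: [54, 54, 54, 54]
Key observation: The state at step 6, [18, 18, 18, 18], reappears at step 10: the system is in a cycle of period 4 from step 6 on.  Therefore the state at step 4791 equals the state at step 6 + ((4791 - 6) mod 4) = 7, which is [54, 54, 54, 54].

Derivation:
t=0: [19, 107, 2, 24]
t=1: [46, 67, 53, 48]
t=2: [67, 87, 95, 66]
t=3: [34, 36, 41, 34]
t=4: [110, 103, 104, 110]
t=5: [74, 86, 86, 74]
t=6: [18, 18, 18, 18]
t=7: [54, 54, 54, 54]
t=8: [78, 78, 78, 78]
t=9: [6, 6, 6, 6]
t=10: [18, 18, 18, 18]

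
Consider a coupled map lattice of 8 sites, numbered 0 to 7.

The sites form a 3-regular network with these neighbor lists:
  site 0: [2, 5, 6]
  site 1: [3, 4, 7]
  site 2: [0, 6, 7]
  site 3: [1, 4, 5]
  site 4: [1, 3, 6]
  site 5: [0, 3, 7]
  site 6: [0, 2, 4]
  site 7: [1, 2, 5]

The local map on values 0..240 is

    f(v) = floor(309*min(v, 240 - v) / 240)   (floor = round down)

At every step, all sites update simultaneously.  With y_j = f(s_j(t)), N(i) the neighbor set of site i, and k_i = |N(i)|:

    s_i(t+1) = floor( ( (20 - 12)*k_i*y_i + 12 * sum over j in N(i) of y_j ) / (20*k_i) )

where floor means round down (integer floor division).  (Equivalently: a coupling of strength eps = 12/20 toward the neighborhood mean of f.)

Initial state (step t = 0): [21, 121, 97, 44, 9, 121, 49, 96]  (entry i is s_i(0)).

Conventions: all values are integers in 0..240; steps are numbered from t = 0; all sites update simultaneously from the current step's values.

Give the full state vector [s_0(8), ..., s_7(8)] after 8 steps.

Simulating step by step:
t=0: [21, 121, 97, 44, 9, 121, 49, 96]
t=1: [78, 99, 92, 85, 58, 102, 57, 135]
t=2: [104, 114, 108, 110, 91, 121, 87, 129]
t=3: [134, 138, 133, 139, 126, 144, 122, 144]
t=4: [136, 132, 136, 132, 140, 127, 144, 127]
t=5: [133, 138, 133, 138, 131, 141, 128, 141]
t=6: [136, 132, 136, 132, 137, 129, 140, 129]
t=7: [133, 138, 133, 138, 134, 139, 130, 139]
t=8: [136, 131, 136, 131, 135, 131, 138, 131]

Answer: [136, 131, 136, 131, 135, 131, 138, 131]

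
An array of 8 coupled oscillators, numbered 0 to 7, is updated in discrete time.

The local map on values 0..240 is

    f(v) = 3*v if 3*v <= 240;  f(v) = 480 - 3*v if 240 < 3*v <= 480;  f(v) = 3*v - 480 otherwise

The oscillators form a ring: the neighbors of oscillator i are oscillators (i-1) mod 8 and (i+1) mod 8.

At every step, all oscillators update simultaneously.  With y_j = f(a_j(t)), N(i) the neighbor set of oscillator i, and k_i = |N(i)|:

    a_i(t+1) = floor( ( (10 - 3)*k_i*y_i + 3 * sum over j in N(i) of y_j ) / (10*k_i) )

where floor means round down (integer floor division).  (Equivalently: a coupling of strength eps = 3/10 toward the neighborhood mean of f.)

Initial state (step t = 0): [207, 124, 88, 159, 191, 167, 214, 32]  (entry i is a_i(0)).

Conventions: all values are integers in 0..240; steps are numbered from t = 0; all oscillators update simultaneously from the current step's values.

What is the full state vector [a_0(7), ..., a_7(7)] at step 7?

Answer: [209, 186, 195, 58, 15, 29, 134, 148]

Derivation:
t=0: [207, 124, 88, 159, 191, 167, 214, 32]
t=1: [129, 129, 167, 48, 68, 52, 130, 112]
t=2: [100, 82, 50, 134, 187, 153, 108, 128]
t=3: [175, 213, 151, 89, 71, 50, 126, 117]
t=4: [74, 122, 74, 185, 203, 152, 113, 112]
t=5: [194, 146, 183, 105, 105, 57, 123, 155]
t=6: [79, 55, 79, 150, 165, 161, 105, 42]
t=7: [209, 186, 195, 58, 15, 29, 134, 148]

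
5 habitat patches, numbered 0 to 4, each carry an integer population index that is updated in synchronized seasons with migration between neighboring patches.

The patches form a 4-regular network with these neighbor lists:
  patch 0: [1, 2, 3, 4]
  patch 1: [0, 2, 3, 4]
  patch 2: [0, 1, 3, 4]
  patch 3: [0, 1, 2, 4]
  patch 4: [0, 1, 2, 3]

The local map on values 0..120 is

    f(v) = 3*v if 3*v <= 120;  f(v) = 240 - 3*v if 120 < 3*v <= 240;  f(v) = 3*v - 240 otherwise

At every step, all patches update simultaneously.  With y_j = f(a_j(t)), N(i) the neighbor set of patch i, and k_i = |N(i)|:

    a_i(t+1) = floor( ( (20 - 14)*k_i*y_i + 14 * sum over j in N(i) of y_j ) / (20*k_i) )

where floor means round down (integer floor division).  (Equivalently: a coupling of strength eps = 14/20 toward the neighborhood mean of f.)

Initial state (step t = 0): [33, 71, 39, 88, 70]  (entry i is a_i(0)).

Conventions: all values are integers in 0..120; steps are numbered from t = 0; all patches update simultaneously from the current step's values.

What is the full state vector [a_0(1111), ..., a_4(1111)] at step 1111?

Simulating step by step:
t=0: [33, 71, 39, 88, 70]
t=1: [64, 55, 66, 54, 55]
t=2: [61, 65, 60, 65, 65]
t=3: [51, 49, 51, 49, 49]
t=4: [90, 90, 90, 90, 90]
t=5: [30, 30, 30, 30, 30]
t=6: [90, 90, 90, 90, 90]

Answer: [30, 30, 30, 30, 30]
Key observation: The state at step 4, [90, 90, 90, 90, 90], reappears at step 6: the system is in a cycle of period 2 from step 4 on.  Therefore the state at step 1111 equals the state at step 4 + ((1111 - 4) mod 2) = 5, which is [30, 30, 30, 30, 30].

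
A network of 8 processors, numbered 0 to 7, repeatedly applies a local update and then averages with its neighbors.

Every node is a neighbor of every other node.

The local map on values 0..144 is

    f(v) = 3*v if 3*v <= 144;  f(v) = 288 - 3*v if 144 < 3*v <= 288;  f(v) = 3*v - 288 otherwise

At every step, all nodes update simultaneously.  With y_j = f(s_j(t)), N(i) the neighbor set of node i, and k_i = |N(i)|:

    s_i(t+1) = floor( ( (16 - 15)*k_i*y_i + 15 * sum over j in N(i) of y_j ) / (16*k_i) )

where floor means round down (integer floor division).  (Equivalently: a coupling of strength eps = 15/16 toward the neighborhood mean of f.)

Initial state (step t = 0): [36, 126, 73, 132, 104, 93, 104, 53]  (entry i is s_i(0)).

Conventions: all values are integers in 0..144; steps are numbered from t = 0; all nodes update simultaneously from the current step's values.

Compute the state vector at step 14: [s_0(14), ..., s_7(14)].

Simulating step by step:
t=0: [36, 126, 73, 132, 104, 93, 104, 53]
t=1: [67, 68, 70, 67, 73, 74, 73, 65]
t=2: [78, 78, 79, 78, 79, 80, 79, 78]
t=3: [51, 51, 52, 51, 52, 52, 52, 51]
t=4: [133, 133, 133, 133, 133, 133, 133, 133]
t=5: [111, 111, 111, 111, 111, 111, 111, 111]
t=6: [45, 45, 45, 45, 45, 45, 45, 45]
t=7: [135, 135, 135, 135, 135, 135, 135, 135]
t=8: [117, 117, 117, 117, 117, 117, 117, 117]
t=9: [63, 63, 63, 63, 63, 63, 63, 63]
t=10: [99, 99, 99, 99, 99, 99, 99, 99]
t=11: [9, 9, 9, 9, 9, 9, 9, 9]
t=12: [27, 27, 27, 27, 27, 27, 27, 27]
t=13: [81, 81, 81, 81, 81, 81, 81, 81]
t=14: [45, 45, 45, 45, 45, 45, 45, 45]

Answer: [45, 45, 45, 45, 45, 45, 45, 45]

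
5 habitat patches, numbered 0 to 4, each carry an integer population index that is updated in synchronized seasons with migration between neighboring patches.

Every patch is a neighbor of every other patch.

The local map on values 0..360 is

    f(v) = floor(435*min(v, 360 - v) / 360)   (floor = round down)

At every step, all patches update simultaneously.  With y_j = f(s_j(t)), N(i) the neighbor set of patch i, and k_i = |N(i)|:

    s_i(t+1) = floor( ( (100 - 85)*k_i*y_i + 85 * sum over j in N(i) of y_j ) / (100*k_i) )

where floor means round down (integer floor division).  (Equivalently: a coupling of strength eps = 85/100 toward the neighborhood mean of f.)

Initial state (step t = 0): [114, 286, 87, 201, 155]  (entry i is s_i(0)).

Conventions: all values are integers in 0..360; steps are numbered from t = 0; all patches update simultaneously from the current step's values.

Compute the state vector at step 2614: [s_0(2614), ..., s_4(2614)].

Answer: [184, 184, 184, 184, 184]
Key observation: The state at step 7, [215, 215, 215, 215, 215], reappears at step 17: the system is in a cycle of period 10 from step 7 on.  Therefore the state at step 2614 equals the state at step 7 + ((2614 - 7) mod 10) = 14, which is [184, 184, 184, 184, 184].

Derivation:
t=0: [114, 286, 87, 201, 155]
t=1: [142, 145, 144, 138, 139]
t=2: [170, 170, 170, 170, 170]
t=3: [205, 205, 205, 205, 205]
t=4: [187, 187, 187, 187, 187]
t=5: [209, 209, 209, 209, 209]
t=6: [182, 182, 182, 182, 182]
t=7: [215, 215, 215, 215, 215]
t=8: [175, 175, 175, 175, 175]
t=9: [211, 211, 211, 211, 211]
t=10: [180, 180, 180, 180, 180]
t=11: [217, 217, 217, 217, 217]
t=12: [172, 172, 172, 172, 172]
t=13: [207, 207, 207, 207, 207]
t=14: [184, 184, 184, 184, 184]
t=15: [212, 212, 212, 212, 212]
t=16: [178, 178, 178, 178, 178]
t=17: [215, 215, 215, 215, 215]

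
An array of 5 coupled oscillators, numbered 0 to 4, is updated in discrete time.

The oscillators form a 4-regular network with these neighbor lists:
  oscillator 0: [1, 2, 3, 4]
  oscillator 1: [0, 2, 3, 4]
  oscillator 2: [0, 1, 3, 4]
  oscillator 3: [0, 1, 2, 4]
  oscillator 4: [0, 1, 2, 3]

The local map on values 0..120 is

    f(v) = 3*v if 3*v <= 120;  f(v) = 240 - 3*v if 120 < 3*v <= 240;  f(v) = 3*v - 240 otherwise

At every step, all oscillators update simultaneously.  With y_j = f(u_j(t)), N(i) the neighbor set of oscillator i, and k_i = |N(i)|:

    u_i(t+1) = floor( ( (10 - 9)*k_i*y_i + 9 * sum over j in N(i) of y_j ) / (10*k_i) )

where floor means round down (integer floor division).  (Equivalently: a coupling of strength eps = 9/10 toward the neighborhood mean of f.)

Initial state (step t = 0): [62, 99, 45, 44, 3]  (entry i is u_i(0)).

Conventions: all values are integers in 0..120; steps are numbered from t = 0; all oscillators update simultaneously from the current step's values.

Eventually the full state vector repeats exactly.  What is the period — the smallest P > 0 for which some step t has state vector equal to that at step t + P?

Simulating step by step:
t=0: [62, 99, 45, 44, 3]
t=1: [68, 67, 61, 61, 73]
t=2: [42, 42, 40, 40, 44]
t=3: [115, 115, 114, 114, 116]
t=4: [104, 104, 104, 104, 103]
t=5: [71, 71, 71, 71, 71]
t=6: [27, 27, 27, 27, 27]
t=7: [81, 81, 81, 81, 81]
t=8: [3, 3, 3, 3, 3]
t=9: [9, 9, 9, 9, 9]
t=10: [27, 27, 27, 27, 27]

Answer: 4
Key observation: The state at step 6, [27, 27, 27, 27, 27], reappears at step 10 — and no state repeats earlier — so the cycle the system enters has period 4.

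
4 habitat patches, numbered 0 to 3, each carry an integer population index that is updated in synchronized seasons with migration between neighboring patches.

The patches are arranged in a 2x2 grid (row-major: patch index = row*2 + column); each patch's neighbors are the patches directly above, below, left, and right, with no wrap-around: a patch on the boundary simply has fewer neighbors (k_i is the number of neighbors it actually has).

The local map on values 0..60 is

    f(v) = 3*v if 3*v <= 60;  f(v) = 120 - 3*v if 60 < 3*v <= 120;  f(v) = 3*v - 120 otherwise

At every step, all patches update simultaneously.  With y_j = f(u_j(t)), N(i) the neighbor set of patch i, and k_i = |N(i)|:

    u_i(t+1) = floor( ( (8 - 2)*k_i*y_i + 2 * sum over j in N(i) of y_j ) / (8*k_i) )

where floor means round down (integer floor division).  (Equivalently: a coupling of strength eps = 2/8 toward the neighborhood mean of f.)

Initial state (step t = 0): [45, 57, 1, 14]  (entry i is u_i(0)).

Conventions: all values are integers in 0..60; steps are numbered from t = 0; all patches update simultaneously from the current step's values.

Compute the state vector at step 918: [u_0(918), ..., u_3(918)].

Answer: [6, 6, 6, 6]
Key observation: The state at step 38, [6, 6, 6, 6], reappears at step 42: the system is in a cycle of period 4 from step 38 on.  Therefore the state at step 918 equals the state at step 38 + ((918 - 38) mod 4) = 38, which is [6, 6, 6, 6].

Derivation:
t=0: [45, 57, 1, 14]
t=1: [18, 45, 9, 38]
t=2: [45, 18, 27, 9]
t=3: [22, 45, 34, 31]
t=4: [44, 21, 23, 24]
t=5: [22, 50, 45, 49]
t=6: [46, 32, 21, 25]
t=7: [23, 25, 50, 43]
t=8: [47, 41, 30, 16]
t=9: [19, 10, 31, 40]
t=10: [49, 29, 27, 7]
t=11: [29, 30, 35, 24]
t=12: [30, 32, 21, 41]
t=13: [32, 22, 46, 12]
t=14: [27, 48, 21, 36]
t=15: [39, 24, 49, 19]
t=16: [11, 43, 27, 52]
t=17: [30, 15, 37, 33]
t=18: [29, 40, 13, 22]
t=19: [29, 10, 40, 45]
t=20: [28, 28, 6, 15]
t=21: [33, 37, 23, 40]
t=22: [23, 9, 40, 7]
t=23: [41, 29, 9, 19]
t=24: [9, 32, 27, 50]
t=25: [28, 25, 36, 30]
t=26: [34, 42, 17, 29]
t=27: [20, 10, 44, 31]
t=28: [50, 33, 19, 25]
t=29: [32, 25, 52, 43]
t=30: [28, 37, 31, 16]
t=31: [31, 17, 30, 40]
t=32: [30, 41, 25, 10]
t=33: [28, 9, 41, 28]
t=34: [30, 29, 11, 30]
t=35: [30, 32, 32, 30]
t=36: [28, 25, 25, 28]
t=37: [38, 42, 42, 38]
t=38: [6, 6, 6, 6]
t=39: [18, 18, 18, 18]
t=40: [54, 54, 54, 54]
t=41: [42, 42, 42, 42]
t=42: [6, 6, 6, 6]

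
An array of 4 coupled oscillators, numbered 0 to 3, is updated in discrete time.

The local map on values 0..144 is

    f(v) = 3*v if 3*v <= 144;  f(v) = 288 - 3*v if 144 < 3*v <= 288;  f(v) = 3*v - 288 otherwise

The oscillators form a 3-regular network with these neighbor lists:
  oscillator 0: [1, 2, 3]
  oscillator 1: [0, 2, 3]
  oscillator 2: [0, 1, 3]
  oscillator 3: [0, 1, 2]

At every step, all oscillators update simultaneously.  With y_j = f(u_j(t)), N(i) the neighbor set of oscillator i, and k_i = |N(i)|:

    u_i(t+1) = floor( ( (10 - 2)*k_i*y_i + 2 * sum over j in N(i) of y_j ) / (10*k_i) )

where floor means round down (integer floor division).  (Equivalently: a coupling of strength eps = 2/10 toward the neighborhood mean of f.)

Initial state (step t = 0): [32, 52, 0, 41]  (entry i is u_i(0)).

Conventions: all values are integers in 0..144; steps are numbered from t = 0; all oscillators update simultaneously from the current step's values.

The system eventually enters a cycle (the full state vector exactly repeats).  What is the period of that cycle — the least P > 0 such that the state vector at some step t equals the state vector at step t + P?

Simulating step by step:
t=0: [32, 52, 0, 41]
t=1: [93, 120, 23, 113]
t=2: [20, 66, 64, 50]
t=3: [69, 91, 96, 126]
t=4: [71, 23, 12, 78]
t=5: [70, 66, 42, 55]
t=6: [85, 93, 120, 118]
t=7: [36, 18, 64, 60]
t=8: [103, 64, 94, 103]
t=9: [25, 80, 14, 25]
t=10: [71, 51, 46, 71]
t=11: [83, 127, 129, 83]
t=12: [46, 86, 90, 46]
t=13: [122, 43, 34, 122]
t=14: [83, 120, 100, 83]
t=15: [39, 63, 19, 39]
t=16: [111, 98, 67, 111]
t=17: [45, 16, 76, 45]
t=18: [124, 60, 69, 124]
t=19: [85, 103, 83, 85]
t=20: [32, 23, 37, 32]
t=21: [95, 75, 106, 95]
t=22: [8, 52, 28, 8]
t=23: [35, 114, 79, 35]
t=24: [98, 60, 58, 98]
t=25: [20, 94, 99, 20]
t=26: [53, 13, 15, 53]
t=27: [117, 51, 55, 117]
t=28: [71, 124, 115, 71]
t=29: [74, 81, 61, 74]
t=30: [67, 51, 95, 67]
t=31: [84, 119, 23, 84]
t=32: [40, 64, 64, 40]
t=33: [116, 99, 99, 116]
t=34: [53, 15, 15, 53]
t=35: [117, 56, 56, 117]
t=36: [70, 112, 112, 70]
t=37: [74, 52, 52, 74]
t=38: [74, 123, 123, 74]
t=39: [68, 79, 79, 68]
t=40: [79, 55, 55, 79]
t=41: [60, 113, 113, 60]
t=42: [100, 58, 58, 100]
t=43: [25, 100, 100, 25]
t=44: [66, 20, 20, 66]
t=45: [86, 64, 64, 86]
t=46: [38, 87, 87, 38]
t=47: [102, 38, 38, 102]
t=48: [30, 101, 101, 30]
t=49: [80, 25, 25, 80]
t=50: [51, 71, 71, 51]
t=51: [127, 83, 83, 127]
t=52: [85, 46, 46, 85]
t=53: [47, 124, 124, 47]
t=54: [133, 91, 91, 133]
t=55: [98, 27, 27, 98]
t=56: [16, 71, 71, 16]
t=57: [51, 71, 71, 51]

Answer: 7
Key observation: The state at step 50, [51, 71, 71, 51], reappears at step 57 — and no state repeats earlier — so the cycle the system enters has period 7.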